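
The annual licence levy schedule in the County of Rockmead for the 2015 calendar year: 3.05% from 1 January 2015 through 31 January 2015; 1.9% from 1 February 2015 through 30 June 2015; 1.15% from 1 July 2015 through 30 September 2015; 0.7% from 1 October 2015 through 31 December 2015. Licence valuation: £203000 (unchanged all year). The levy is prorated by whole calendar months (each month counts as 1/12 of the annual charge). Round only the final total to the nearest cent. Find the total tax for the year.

1 January – 31 January 2015: 1 month at 3.05% → £203000 × 3.05% × 1/12 = £515.9583
1 February – 30 June 2015: 5 months at 1.9% → £203000 × 1.9% × 5/12 = £1607.0833
1 July – 30 September 2015: 3 months at 1.15% → £203000 × 1.15% × 3/12 = £583.6250
1 October – 31 December 2015: 3 months at 0.7% → £203000 × 0.7% × 3/12 = £355.2500
Total = £3061.9167

£3061.92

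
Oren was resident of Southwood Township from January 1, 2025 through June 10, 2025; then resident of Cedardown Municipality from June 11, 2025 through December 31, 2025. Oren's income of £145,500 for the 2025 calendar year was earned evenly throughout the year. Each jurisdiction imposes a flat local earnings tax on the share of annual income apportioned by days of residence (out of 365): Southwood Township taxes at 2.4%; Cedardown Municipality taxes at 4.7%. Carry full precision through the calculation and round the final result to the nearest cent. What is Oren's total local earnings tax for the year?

Southwood Township, January 1 – June 10, 2025: 161 days → £145,500 × 2.4% × 161/365 = £1,540.3068
Cedardown Municipality, June 11 – December 31, 2025: 204 days → £145,500 × 4.7% × 204/365 = £3,822.0658
Total = £5,362.3726

£5,362.37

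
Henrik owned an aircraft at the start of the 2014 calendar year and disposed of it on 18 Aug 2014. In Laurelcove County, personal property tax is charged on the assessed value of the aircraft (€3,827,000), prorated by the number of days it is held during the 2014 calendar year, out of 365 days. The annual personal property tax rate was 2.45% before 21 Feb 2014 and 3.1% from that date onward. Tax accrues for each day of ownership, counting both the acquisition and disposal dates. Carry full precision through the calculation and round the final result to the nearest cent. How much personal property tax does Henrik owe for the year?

1 Jan – 20 Feb 2014: 51 days at 2.45% → €3,827,000 × 2.45% × 51/365 = €13,100.9219
21 Feb – 18 Aug 2014: 179 days at 3.1% → €3,827,000 × 3.1% × 179/365 = €58,180.8849
Total = €71,281.8068

€71,281.81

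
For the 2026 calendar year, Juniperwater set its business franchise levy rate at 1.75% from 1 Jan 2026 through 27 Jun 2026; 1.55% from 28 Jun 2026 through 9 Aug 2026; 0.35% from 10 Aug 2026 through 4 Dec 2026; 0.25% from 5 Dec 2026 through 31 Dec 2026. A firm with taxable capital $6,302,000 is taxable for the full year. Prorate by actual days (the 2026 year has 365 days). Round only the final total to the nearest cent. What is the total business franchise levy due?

$73,526.21

1 Jan – 27 Jun 2026: 178 days at 1.75% → $6,302,000 × 1.75% × 178/365 = $53,782.8219
28 Jun – 9 Aug 2026: 43 days at 1.55% → $6,302,000 × 1.55% × 43/365 = $11,507.6247
10 Aug – 4 Dec 2026: 117 days at 0.35% → $6,302,000 × 0.35% × 117/365 = $7,070.3260
5 Dec – 31 Dec 2026: 27 days at 0.25% → $6,302,000 × 0.25% × 27/365 = $1,165.4384
Total = $73,526.2110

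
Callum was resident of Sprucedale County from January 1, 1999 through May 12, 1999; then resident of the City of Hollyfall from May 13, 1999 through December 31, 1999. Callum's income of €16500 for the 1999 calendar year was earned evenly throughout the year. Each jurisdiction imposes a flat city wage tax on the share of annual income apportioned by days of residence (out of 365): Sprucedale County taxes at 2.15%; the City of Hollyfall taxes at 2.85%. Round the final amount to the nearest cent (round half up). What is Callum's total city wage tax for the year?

€428.48

Sprucedale County, January 1 – May 12, 1999: 132 days → €16500 × 2.15% × 132/365 = €128.2932
The City of Hollyfall, May 13 – December 31, 1999: 233 days → €16500 × 2.85% × 233/365 = €300.1870
Total = €428.4801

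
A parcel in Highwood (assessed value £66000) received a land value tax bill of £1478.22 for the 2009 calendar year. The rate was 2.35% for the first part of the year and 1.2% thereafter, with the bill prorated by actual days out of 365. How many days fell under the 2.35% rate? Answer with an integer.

Let d = days at the first rate; then 365 − d days at the second rate.
£66000 × [2.35%·d + 1.2%·(365−d)] / 365 = £1478.22
Solving gives d = 330, so the new rate took effect on 27 Nov 2009.

330 days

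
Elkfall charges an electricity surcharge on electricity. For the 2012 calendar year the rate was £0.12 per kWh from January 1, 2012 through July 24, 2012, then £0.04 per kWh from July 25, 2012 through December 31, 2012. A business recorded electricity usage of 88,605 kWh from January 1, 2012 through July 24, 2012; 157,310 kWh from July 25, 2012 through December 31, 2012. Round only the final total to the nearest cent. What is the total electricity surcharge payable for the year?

£16925.00

January 1 – July 24, 2012: 88,605 kWh at £0.12/kWh → £10632.60
July 25 – December 31, 2012: 157,310 kWh at £0.04/kWh → £6292.40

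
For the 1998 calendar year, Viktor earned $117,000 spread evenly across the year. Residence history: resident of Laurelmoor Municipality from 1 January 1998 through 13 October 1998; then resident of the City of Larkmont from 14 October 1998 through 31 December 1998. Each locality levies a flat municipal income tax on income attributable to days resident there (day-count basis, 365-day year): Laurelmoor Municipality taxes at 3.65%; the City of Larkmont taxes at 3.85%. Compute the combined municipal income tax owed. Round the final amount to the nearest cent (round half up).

$4,321.15

Laurelmoor Municipality, 1 January – 13 October 1998: 286 days → $117,000 × 3.65% × 286/365 = $3,346.2000
The City of Larkmont, 14 October – 31 December 1998: 79 days → $117,000 × 3.85% × 79/365 = $974.9466
Total = $4,321.1466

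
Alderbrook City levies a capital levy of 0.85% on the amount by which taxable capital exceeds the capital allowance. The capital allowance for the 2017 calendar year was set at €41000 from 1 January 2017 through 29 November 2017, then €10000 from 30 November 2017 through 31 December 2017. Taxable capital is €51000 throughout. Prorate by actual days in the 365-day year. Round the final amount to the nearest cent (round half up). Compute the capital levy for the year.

€108.10

1 January – 29 November 2017: 333 days, exemption €41000 → (€51000 − €41000) × 0.85% × 333/365 = €77.5479
30 November – 31 December 2017: 32 days, exemption €10000 → (€51000 − €10000) × 0.85% × 32/365 = €30.5534
Total = €108.1014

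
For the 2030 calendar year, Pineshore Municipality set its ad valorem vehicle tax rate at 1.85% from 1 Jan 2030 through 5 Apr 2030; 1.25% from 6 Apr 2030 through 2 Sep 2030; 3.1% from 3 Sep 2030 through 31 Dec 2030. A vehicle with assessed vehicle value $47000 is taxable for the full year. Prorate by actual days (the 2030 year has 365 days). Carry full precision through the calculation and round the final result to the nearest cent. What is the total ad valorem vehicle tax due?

1 Jan – 5 Apr 2030: 95 days at 1.85% → $47000 × 1.85% × 95/365 = $226.3082
6 Apr – 2 Sep 2030: 150 days at 1.25% → $47000 × 1.25% × 150/365 = $241.4384
3 Sep – 31 Dec 2030: 120 days at 3.1% → $47000 × 3.1% × 120/365 = $479.0137
Total = $946.7603

$946.76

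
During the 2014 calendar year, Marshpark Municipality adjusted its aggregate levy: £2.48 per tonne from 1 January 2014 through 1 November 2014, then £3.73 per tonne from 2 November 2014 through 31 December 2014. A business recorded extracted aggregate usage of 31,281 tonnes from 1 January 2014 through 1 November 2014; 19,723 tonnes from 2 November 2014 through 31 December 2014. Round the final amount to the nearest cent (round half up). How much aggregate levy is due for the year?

£151,143.67

1 January – 1 November 2014: 31,281 tonnes at £2.48/tonne → £77,576.88
2 November – 31 December 2014: 19,723 tonnes at £3.73/tonne → £73,566.79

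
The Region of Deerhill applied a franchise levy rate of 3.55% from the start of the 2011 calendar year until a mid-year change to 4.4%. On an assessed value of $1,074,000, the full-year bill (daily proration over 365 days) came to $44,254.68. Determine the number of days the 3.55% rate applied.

Let d = days at the first rate; then 365 − d days at the second rate.
$1,074,000 × [3.55%·d + 4.4%·(365−d)] / 365 = $44,254.68
Solving gives d = 120, so the new rate took effect on 1 May 2011.

120 days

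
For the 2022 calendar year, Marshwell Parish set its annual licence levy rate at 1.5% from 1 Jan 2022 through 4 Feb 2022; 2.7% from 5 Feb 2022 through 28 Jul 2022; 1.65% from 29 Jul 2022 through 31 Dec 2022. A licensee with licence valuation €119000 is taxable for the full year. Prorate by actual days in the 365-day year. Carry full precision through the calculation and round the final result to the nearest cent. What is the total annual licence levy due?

€2542.04

1 Jan – 4 Feb 2022: 35 days at 1.5% → €119000 × 1.5% × 35/365 = €171.1644
5 Feb – 28 Jul 2022: 174 days at 2.7% → €119000 × 2.7% × 174/365 = €1531.6767
29 Jul – 31 Dec 2022: 156 days at 1.65% → €119000 × 1.65% × 156/365 = €839.1945
Total = €2542.0356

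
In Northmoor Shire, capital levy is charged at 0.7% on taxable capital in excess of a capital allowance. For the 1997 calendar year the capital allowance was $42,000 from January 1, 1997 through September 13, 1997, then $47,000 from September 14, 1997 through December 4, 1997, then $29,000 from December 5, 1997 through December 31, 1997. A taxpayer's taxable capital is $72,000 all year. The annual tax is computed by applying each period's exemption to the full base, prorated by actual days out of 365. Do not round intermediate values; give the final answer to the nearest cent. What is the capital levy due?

January 1 – September 13, 1997: 256 days, exemption $42,000 → ($72,000 − $42,000) × 0.7% × 256/365 = $147.2877
September 14 – December 4, 1997: 82 days, exemption $47,000 → ($72,000 − $47,000) × 0.7% × 82/365 = $39.3151
December 5 – December 31, 1997: 27 days, exemption $29,000 → ($72,000 − $29,000) × 0.7% × 27/365 = $22.2658
Total = $208.8685

$208.87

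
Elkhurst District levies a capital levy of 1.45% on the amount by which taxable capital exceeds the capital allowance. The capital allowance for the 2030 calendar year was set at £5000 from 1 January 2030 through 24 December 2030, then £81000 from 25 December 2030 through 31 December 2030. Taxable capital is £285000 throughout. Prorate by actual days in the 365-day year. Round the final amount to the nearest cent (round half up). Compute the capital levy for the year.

£4038.87

1 January – 24 December 2030: 358 days, exemption £5000 → (£285000 − £5000) × 1.45% × 358/365 = £3982.1370
25 December – 31 December 2030: 7 days, exemption £81000 → (£285000 − £81000) × 1.45% × 7/365 = £56.7288
Total = £4038.8658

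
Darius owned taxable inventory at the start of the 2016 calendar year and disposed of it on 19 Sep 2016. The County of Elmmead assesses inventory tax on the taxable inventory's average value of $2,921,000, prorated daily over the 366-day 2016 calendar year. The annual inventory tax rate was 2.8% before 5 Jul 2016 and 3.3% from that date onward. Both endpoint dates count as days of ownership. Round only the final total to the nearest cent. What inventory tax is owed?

1 Jan – 4 Jul 2016: 186 days at 2.8% → $2,921,000 × 2.8% × 186/366 = $41,564.3934
5 Jul – 19 Sep 2016: 77 days at 3.3% → $2,921,000 × 3.3% × 77/366 = $20,279.4016
Total = $61,843.7951

$61,843.80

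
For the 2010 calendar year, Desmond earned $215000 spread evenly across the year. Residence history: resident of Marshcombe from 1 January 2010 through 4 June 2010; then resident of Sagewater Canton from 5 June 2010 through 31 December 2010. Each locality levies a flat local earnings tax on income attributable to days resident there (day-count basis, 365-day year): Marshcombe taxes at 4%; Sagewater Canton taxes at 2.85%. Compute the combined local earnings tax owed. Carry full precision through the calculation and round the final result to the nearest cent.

$7177.47

Marshcombe, 1 January – 4 June 2010: 155 days → $215000 × 4% × 155/365 = $3652.0548
Sagewater Canton, 5 June – 31 December 2010: 210 days → $215000 × 2.85% × 210/365 = $3525.4110
Total = $7177.4658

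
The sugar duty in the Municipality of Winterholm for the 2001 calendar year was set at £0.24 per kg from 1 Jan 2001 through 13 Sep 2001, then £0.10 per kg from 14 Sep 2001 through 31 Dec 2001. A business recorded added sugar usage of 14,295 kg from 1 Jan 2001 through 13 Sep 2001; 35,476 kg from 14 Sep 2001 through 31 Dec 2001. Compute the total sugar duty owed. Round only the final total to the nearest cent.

1 Jan – 13 Sep 2001: 14,295 kg at £0.24/kg → £3,430.80
14 Sep – 31 Dec 2001: 35,476 kg at £0.10/kg → £3,547.60

£6,978.40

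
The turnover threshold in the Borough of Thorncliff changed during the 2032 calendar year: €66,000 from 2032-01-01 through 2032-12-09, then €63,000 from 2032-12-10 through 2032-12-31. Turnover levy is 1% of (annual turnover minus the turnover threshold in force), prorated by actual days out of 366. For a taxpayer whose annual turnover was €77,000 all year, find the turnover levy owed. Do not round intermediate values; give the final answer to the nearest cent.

€111.80

2032-01-01 to 2032-12-09: 344 days, exemption €66,000 → (€77,000 − €66,000) × 1% × 344/366 = €103.3880
2032-12-10 to 2032-12-31: 22 days, exemption €63,000 → (€77,000 − €63,000) × 1% × 22/366 = €8.4153
Total = €111.8033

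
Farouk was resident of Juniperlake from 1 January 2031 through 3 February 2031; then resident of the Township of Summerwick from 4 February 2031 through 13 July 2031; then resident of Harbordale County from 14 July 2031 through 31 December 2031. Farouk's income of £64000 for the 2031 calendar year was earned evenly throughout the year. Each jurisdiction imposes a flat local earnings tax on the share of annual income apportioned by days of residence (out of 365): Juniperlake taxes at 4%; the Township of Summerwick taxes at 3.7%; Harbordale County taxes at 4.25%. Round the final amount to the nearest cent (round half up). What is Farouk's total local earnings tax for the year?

£2550.79

Juniperlake, 1 January – 3 February 2031: 34 days → £64000 × 4% × 34/365 = £238.4658
The Township of Summerwick, 4 February – 13 July 2031: 160 days → £64000 × 3.7% × 160/365 = £1038.0274
Harbordale County, 14 July – 31 December 2031: 171 days → £64000 × 4.25% × 171/365 = £1274.3014
Total = £2550.7945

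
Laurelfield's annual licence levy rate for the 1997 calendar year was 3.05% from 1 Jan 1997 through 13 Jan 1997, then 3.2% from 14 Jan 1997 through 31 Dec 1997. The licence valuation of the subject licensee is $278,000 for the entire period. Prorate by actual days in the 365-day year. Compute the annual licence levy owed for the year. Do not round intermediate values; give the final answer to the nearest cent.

1 Jan – 13 Jan 1997: 13 days at 3.05% → $278,000 × 3.05% × 13/365 = $301.9918
14 Jan – 31 Dec 1997: 352 days at 3.2% → $278,000 × 3.2% × 352/365 = $8,579.1562
Total = $8,881.1479

$8,881.15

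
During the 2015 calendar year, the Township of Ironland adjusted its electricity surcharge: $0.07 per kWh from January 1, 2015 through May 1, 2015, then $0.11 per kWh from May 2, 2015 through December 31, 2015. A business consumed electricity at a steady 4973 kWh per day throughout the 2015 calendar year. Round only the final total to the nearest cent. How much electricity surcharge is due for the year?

$175,596.63

January 1 – May 1, 2015: 121 days × 4973 kWh/day = 601,733 kWh at $0.07/kWh → $42,121.31
May 2 – December 31, 2015: 244 days × 4973 kWh/day = 1,213,412 kWh at $0.11/kWh → $133,475.32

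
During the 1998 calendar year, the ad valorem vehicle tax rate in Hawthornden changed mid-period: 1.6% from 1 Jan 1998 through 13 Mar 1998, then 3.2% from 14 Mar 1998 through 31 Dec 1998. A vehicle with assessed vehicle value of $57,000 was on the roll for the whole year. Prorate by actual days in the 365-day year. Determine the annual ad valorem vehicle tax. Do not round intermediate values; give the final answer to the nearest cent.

$1,644.10

1 Jan – 13 Mar 1998: 72 days at 1.6% → $57,000 × 1.6% × 72/365 = $179.9014
14 Mar – 31 Dec 1998: 293 days at 3.2% → $57,000 × 3.2% × 293/365 = $1,464.1973
Total = $1,644.0986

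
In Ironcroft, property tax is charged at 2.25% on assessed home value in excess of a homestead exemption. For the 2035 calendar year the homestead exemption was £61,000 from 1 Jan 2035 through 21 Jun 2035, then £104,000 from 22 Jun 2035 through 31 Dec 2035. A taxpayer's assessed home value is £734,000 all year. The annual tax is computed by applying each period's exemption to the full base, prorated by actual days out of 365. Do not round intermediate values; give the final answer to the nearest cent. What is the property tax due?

£14,630.92

1 Jan – 21 Jun 2035: 172 days, exemption £61,000 → (£734,000 − £61,000) × 2.25% × 172/365 = £7,135.6438
22 Jun – 31 Dec 2035: 193 days, exemption £104,000 → (£734,000 − £104,000) × 2.25% × 193/365 = £7,495.2740
Total = £14,630.9178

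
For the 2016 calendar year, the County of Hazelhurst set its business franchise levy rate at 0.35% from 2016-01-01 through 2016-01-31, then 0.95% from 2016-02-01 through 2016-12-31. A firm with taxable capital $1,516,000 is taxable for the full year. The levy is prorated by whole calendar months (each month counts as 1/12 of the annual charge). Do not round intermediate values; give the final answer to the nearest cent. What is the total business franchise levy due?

2016-01-01 to 2016-01-31: 1 month at 0.35% → $1,516,000 × 0.35% × 1/12 = $442.1667
2016-02-01 to 2016-12-31: 11 months at 0.95% → $1,516,000 × 0.95% × 11/12 = $13,201.8333
Total = $13,644.0000

$13,644.00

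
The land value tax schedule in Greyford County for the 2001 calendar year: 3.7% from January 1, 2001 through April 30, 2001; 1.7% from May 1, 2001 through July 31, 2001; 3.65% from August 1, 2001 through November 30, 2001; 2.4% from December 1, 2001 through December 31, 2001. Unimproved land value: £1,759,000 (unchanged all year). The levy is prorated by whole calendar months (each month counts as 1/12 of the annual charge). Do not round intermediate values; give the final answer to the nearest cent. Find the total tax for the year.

January 1 – April 30, 2001: 4 months at 3.7% → £1,759,000 × 3.7% × 4/12 = £21,694.3333
May 1 – July 31, 2001: 3 months at 1.7% → £1,759,000 × 1.7% × 3/12 = £7,475.7500
August 1 – November 30, 2001: 4 months at 3.65% → £1,759,000 × 3.65% × 4/12 = £21,401.1667
December 1 – December 31, 2001: 1 month at 2.4% → £1,759,000 × 2.4% × 1/12 = £3,518.0000
Total = £54,089.2500

£54,089.25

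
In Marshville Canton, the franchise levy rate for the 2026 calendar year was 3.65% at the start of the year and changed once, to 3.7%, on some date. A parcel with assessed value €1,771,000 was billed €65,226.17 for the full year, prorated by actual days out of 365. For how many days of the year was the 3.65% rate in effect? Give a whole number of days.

Let d = days at the first rate; then 365 − d days at the second rate.
€1,771,000 × [3.65%·d + 3.7%·(365−d)] / 365 = €65,226.17
Solving gives d = 124, so the new rate took effect on May 5, 2026.

124 days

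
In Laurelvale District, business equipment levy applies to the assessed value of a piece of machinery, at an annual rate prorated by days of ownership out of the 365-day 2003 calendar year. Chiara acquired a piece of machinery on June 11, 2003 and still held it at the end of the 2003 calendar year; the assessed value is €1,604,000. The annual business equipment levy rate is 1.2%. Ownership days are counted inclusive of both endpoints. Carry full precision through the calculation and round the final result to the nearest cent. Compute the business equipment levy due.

Days held (June 11 – December 31, 2003): 204 out of 365
Tax = €1,604,000 × 1.2% × 204/365 = €10,757.7863

€10,757.79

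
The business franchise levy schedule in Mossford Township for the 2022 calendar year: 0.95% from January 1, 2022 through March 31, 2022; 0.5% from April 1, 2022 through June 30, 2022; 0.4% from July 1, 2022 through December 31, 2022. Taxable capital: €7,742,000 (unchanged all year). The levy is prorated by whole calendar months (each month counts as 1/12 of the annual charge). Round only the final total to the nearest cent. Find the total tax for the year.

€43,548.75

January 1 – March 31, 2022: 3 months at 0.95% → €7,742,000 × 0.95% × 3/12 = €18,387.2500
April 1 – June 30, 2022: 3 months at 0.5% → €7,742,000 × 0.5% × 3/12 = €9,677.5000
July 1 – December 31, 2022: 6 months at 0.4% → €7,742,000 × 0.4% × 6/12 = €15,484.0000
Total = €43,548.7500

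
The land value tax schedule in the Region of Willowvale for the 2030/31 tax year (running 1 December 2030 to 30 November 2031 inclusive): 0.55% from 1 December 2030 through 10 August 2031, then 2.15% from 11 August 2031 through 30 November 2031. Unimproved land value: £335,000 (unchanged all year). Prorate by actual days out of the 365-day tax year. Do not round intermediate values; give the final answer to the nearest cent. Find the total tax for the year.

£3,487.21

1 December 2030 – 10 August 2031: 253 days at 0.55% → £335,000 × 0.55% × 253/365 = £1,277.1301
11 August – 30 November 2031: 112 days at 2.15% → £335,000 × 2.15% × 112/365 = £2,210.0822
Total = £3,487.2123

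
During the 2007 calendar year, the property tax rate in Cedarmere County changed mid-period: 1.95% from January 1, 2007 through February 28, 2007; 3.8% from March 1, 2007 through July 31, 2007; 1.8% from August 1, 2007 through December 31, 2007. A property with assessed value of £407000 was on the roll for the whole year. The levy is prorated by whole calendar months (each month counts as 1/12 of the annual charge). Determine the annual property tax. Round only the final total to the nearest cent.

£10819.42

January 1 – February 28, 2007: 2 months at 1.95% → £407000 × 1.95% × 2/12 = £1322.7500
March 1 – July 31, 2007: 5 months at 3.8% → £407000 × 3.8% × 5/12 = £6444.1667
August 1 – December 31, 2007: 5 months at 1.8% → £407000 × 1.8% × 5/12 = £3052.5000
Total = £10819.4167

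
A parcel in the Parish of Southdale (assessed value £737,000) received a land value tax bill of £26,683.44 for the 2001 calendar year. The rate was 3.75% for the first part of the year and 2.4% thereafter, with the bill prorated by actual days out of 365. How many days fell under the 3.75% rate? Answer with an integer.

330 days

Let d = days at the first rate; then 365 − d days at the second rate.
£737,000 × [3.75%·d + 2.4%·(365−d)] / 365 = £26,683.44
Solving gives d = 330, so the new rate took effect on November 27, 2001.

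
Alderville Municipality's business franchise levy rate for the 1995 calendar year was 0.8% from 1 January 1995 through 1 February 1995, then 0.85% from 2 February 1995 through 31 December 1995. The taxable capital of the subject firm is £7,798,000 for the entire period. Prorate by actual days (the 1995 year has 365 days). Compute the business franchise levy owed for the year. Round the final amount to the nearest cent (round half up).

1 January – 1 February 1995: 32 days at 0.8% → £7,798,000 × 0.8% × 32/365 = £5,469.2822
2 February – 31 December 1995: 333 days at 0.85% → £7,798,000 × 0.85% × 333/365 = £60,471.8877
Total = £65,941.1699

£65,941.17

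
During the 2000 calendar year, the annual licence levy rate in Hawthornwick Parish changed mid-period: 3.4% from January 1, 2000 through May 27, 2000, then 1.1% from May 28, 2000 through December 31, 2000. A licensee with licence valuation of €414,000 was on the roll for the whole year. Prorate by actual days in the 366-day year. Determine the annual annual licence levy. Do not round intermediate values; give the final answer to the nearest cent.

January 1 – May 27, 2000: 148 days at 3.4% → €414,000 × 3.4% × 148/366 = €5,691.9344
May 28 – December 31, 2000: 218 days at 1.1% → €414,000 × 1.1% × 218/366 = €2,712.4918
Total = €8,404.4262

€8,404.43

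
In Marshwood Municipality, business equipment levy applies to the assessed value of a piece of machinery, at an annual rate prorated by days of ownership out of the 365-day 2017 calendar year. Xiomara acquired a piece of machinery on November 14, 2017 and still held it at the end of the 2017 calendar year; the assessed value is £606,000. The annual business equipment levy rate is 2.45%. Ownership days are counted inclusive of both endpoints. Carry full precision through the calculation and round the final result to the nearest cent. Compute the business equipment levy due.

£1,952.48

Days held (November 14 – December 31, 2017): 48 out of 365
Tax = £606,000 × 2.45% × 48/365 = £1,952.4822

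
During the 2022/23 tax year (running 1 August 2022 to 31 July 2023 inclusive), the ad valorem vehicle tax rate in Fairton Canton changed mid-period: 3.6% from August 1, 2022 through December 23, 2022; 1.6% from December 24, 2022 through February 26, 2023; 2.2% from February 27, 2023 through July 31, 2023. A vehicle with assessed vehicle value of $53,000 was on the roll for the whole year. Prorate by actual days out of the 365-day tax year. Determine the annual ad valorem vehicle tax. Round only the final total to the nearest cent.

$1,404.14

August 1 – December 23, 2022: 145 days at 3.6% → $53,000 × 3.6% × 145/365 = $757.9726
December 24, 2022 – February 26, 2023: 65 days at 1.6% → $53,000 × 1.6% × 65/365 = $151.0137
February 27 – July 31, 2023: 155 days at 2.2% → $53,000 × 2.2% × 155/365 = $495.1507
Total = $1,404.1370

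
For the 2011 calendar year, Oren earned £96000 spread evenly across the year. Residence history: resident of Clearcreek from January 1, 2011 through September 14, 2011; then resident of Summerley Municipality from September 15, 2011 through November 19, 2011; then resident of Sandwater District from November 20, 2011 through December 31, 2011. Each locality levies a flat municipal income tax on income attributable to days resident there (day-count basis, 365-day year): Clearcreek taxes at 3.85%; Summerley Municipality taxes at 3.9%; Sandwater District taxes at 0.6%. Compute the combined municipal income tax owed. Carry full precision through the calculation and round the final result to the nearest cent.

£3345.67

Clearcreek, January 1 – September 14, 2011: 257 days → £96000 × 3.85% × 257/365 = £2602.3890
Summerley Municipality, September 15 – November 19, 2011: 66 days → £96000 × 3.9% × 66/365 = £676.9973
Sandwater District, November 20 – December 31, 2011: 42 days → £96000 × 0.6% × 42/365 = £66.2795
Total = £3345.6658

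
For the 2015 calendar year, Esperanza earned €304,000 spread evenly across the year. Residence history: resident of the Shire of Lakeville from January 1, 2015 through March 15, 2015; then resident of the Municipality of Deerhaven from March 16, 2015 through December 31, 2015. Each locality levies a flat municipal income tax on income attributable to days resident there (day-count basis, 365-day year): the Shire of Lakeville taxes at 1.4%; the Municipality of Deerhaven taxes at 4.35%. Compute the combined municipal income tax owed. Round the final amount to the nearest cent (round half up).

The Shire of Lakeville, January 1 – March 15, 2015: 74 days → €304,000 × 1.4% × 74/365 = €862.8603
The Municipality of Deerhaven, March 16 – December 31, 2015: 291 days → €304,000 × 4.35% × 291/365 = €10,542.9699
Total = €11,405.8301

€11,405.83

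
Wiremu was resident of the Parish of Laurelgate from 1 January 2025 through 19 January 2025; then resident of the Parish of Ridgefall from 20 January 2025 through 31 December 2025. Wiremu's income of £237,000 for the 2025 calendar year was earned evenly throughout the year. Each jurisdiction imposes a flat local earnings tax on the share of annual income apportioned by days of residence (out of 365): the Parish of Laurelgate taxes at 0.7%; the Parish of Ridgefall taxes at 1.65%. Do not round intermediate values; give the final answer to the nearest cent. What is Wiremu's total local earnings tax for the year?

£3,793.30

The Parish of Laurelgate, 1 January – 19 January 2025: 19 days → £237,000 × 0.7% × 19/365 = £86.3589
The Parish of Ridgefall, 20 January – 31 December 2025: 346 days → £237,000 × 1.65% × 346/365 = £3,706.9397
Total = £3,793.2986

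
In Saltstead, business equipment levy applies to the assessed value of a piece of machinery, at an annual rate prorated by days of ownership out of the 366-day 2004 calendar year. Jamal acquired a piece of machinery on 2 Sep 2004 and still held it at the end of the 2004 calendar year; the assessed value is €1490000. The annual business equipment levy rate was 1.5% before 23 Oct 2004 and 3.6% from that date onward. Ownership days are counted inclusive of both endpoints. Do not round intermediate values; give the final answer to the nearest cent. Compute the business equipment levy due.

2 Sep – 22 Oct 2004: 51 days at 1.5% → €1490000 × 1.5% × 51/366 = €3114.3443
23 Oct – 31 Dec 2004: 70 days at 3.6% → €1490000 × 3.6% × 70/366 = €10259.0164
Total = €13373.3607

€13373.36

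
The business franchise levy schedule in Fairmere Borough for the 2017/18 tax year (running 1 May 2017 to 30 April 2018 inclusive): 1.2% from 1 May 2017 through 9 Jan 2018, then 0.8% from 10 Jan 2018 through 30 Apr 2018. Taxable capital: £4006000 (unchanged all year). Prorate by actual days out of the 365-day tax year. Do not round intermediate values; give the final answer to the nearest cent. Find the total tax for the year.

£43198.95

1 May 2017 – 9 Jan 2018: 254 days at 1.2% → £4006000 × 1.2% × 254/365 = £33452.8438
10 Jan – 30 Apr 2018: 111 days at 0.8% → £4006000 × 0.8% × 111/365 = £9746.1041
Total = £43198.9479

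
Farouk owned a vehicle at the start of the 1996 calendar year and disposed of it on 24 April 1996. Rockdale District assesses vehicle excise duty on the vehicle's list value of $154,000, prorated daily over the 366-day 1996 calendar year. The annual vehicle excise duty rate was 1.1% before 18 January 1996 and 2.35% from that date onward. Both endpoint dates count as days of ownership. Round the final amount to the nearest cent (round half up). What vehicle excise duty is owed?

$1,047.70

1 January – 17 January 1996: 17 days at 1.1% → $154,000 × 1.1% × 17/366 = $78.6831
18 January – 24 April 1996: 98 days at 2.35% → $154,000 × 2.35% × 98/366 = $969.0219
Total = $1,047.7049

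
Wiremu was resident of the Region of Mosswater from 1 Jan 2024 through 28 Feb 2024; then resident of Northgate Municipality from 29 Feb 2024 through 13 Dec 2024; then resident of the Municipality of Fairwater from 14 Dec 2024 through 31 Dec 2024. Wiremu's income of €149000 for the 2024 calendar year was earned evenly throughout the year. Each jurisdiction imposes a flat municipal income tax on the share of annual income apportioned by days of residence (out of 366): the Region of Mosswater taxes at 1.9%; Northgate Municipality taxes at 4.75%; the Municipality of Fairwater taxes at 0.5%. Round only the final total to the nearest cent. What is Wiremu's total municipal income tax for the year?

€6081.52

The Region of Mosswater, 1 Jan – 28 Feb 2024: 59 days → €149000 × 1.9% × 59/366 = €456.3634
Northgate Municipality, 29 Feb – 13 Dec 2024: 289 days → €149000 × 4.75% × 289/366 = €5588.5178
The Municipality of Fairwater, 14 Dec – 31 Dec 2024: 18 days → €149000 × 0.5% × 18/366 = €36.6393
Total = €6081.5205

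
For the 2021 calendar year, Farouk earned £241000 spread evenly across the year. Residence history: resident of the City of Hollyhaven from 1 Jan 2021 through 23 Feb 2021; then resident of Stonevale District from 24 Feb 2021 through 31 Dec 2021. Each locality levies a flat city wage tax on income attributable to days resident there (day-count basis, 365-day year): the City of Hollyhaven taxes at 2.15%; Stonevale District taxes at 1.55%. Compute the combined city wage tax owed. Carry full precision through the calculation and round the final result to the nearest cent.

£3949.43

The City of Hollyhaven, 1 Jan – 23 Feb 2021: 54 days → £241000 × 2.15% × 54/365 = £766.5781
Stonevale District, 24 Feb – 31 Dec 2021: 311 days → £241000 × 1.55% × 311/365 = £3182.8507
Total = £3949.4288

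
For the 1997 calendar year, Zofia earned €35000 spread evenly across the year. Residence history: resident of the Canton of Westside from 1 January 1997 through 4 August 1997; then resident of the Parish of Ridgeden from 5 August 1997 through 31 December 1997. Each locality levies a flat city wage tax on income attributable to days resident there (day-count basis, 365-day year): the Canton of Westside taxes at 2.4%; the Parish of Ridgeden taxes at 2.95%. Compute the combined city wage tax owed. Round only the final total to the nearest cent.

The Canton of Westside, 1 January – 4 August 1997: 216 days → €35000 × 2.4% × 216/365 = €497.0959
The Parish of Ridgeden, 5 August – 31 December 1997: 149 days → €35000 × 2.95% × 149/365 = €421.4863
Total = €918.5822

€918.58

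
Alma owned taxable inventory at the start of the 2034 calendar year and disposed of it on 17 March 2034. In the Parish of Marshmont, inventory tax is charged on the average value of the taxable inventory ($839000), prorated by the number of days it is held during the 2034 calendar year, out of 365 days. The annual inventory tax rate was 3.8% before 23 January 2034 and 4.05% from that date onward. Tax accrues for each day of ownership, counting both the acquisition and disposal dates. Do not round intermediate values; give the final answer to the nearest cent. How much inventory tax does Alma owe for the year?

1 January – 22 January 2034: 22 days at 3.8% → $839000 × 3.8% × 22/365 = $1921.6548
23 January – 17 March 2034: 54 days at 4.05% → $839000 × 4.05% × 54/365 = $5027.1041
Total = $6948.7589

$6948.76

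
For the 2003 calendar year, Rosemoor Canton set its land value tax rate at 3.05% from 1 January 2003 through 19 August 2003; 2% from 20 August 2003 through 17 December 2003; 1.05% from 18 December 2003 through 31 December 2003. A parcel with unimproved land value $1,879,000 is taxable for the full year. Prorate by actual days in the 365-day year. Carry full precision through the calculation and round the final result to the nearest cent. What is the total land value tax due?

$49,381.66

1 January – 19 August 2003: 231 days at 3.05% → $1,879,000 × 3.05% × 231/365 = $36,269.8479
20 August – 17 December 2003: 120 days at 2% → $1,879,000 × 2% × 120/365 = $12,355.0685
18 December – 31 December 2003: 14 days at 1.05% → $1,879,000 × 1.05% × 14/365 = $756.7479
Total = $49,381.6644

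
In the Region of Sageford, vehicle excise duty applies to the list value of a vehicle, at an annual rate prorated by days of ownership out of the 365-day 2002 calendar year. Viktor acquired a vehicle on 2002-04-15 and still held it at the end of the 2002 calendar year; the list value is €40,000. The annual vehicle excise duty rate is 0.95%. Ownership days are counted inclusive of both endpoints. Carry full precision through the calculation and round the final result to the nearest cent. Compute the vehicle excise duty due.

Days held (2002-04-15 to 2002-12-31): 261 out of 365
Tax = €40,000 × 0.95% × 261/365 = €271.7260

€271.73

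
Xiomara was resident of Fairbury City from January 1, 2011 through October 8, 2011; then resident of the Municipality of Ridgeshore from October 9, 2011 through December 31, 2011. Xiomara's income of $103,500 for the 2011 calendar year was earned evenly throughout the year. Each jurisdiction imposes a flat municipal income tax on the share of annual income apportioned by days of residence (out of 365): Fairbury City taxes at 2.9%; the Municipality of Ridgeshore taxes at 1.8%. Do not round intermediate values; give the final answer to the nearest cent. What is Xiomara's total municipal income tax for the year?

Fairbury City, January 1 – October 8, 2011: 281 days → $103,500 × 2.9% × 281/365 = $2,310.7438
The Municipality of Ridgeshore, October 9 – December 31, 2011: 84 days → $103,500 × 1.8% × 84/365 = $428.7452
Total = $2,739.4890

$2,739.49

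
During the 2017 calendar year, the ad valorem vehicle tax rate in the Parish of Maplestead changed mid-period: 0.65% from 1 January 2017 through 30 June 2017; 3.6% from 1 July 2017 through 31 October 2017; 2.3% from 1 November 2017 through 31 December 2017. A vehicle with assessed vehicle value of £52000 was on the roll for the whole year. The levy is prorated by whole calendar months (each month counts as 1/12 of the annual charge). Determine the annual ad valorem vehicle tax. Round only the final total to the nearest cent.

£992.33

1 January – 30 June 2017: 6 months at 0.65% → £52000 × 0.65% × 6/12 = £169.0000
1 July – 31 October 2017: 4 months at 3.6% → £52000 × 3.6% × 4/12 = £624.0000
1 November – 31 December 2017: 2 months at 2.3% → £52000 × 2.3% × 2/12 = £199.3333
Total = £992.3333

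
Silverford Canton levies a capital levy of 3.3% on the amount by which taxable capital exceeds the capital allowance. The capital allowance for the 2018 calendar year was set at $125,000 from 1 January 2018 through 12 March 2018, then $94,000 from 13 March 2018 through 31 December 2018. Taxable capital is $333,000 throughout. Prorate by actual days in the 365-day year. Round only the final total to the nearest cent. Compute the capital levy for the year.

1 January – 12 March 2018: 71 days, exemption $125,000 → ($333,000 − $125,000) × 3.3% × 71/365 = $1,335.1890
13 March – 31 December 2018: 294 days, exemption $94,000 → ($333,000 − $94,000) × 3.3% × 294/365 = $6,352.8164
Total = $7,688.0055

$7,688.01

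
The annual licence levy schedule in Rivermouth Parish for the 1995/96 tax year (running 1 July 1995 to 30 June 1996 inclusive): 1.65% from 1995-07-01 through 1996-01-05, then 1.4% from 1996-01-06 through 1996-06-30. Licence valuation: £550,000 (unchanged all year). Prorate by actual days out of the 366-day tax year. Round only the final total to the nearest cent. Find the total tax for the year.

1995-07-01 to 1996-01-05: 189 days at 1.65% → £550,000 × 1.65% × 189/366 = £4,686.2705
1996-01-06 to 1996-06-30: 177 days at 1.4% → £550,000 × 1.4% × 177/366 = £3,723.7705
Total = £8,410.0410

£8,410.04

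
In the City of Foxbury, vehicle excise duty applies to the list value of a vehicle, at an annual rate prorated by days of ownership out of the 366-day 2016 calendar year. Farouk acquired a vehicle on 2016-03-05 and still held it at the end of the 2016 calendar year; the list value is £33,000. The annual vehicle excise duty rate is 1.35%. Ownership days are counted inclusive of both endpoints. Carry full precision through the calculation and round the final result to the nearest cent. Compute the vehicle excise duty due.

£367.60

Days held (2016-03-05 to 2016-12-31): 302 out of 366
Tax = £33,000 × 1.35% × 302/366 = £367.5984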